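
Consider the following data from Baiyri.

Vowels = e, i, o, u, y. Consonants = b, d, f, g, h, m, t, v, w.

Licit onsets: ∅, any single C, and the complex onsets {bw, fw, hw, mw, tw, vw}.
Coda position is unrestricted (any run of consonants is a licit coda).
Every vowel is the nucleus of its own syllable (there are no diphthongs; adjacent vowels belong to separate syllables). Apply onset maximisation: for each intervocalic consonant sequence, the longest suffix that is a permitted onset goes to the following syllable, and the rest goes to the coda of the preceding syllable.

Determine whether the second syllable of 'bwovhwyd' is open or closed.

Nuclei (vowels): o, y → 2 syllables.
σ1/σ2 boundary: /vhw/ splits as /v/ + /hw/ (/hw/ is the longest suffix that is a licit onset).
Result: bwov.hwyd.
Syllable 2 is /hwyd/ with coda /d/, so it is closed.

closed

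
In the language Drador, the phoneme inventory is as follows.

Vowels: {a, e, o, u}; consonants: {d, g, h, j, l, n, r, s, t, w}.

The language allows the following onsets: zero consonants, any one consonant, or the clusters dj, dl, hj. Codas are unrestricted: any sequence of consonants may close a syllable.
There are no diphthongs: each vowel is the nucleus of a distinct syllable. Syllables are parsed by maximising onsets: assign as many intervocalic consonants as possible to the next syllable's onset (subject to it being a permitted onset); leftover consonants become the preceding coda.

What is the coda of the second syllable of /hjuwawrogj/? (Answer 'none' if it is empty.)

w

Nuclei (vowels): u, a, o → 3 syllables.
V1 /u/ – V2 /a/: /w/ is a single consonant, so it becomes the next onset.
V2 /a/ – V3 /o/: /wr/ splits as /w/ + /r/ (/r/ is the longest suffix that is a licit onset).
So the parse is hju.waw.rogj.
Syllable 2 is /waw/: onset /w/, nucleus /a/, coda /w/.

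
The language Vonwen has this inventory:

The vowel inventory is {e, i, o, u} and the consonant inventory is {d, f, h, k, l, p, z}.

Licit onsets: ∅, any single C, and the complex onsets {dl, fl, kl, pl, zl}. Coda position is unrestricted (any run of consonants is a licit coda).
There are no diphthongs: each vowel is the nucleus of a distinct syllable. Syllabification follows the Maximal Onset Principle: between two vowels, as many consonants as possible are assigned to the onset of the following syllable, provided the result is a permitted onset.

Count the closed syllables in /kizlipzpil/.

2

Nuclei (vowels): i, i, i → 3 syllables.
V1 /i/ – V2 /i/: /zl/ is a licit onset in full, so it all attaches to the next syllable.
V2 /i/ – V3 /i/: /pzp/ — longest licit onset from the right is /p/, leaving /pz/ as coda.
Syllabification: ki.zlipz.pil.
Classifying each syllable: /ki/ (open), /zlipz/ (closed), /pil/ (closed).
Closed syllables: 2.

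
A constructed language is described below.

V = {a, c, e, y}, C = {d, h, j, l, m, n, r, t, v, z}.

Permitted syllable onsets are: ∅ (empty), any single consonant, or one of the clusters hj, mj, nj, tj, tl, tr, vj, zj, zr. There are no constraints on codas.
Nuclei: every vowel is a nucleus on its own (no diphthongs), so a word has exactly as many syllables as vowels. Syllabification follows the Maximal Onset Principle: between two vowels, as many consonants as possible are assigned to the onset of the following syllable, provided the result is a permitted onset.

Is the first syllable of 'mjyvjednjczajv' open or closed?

Nuclei (vowels): y, e, c, a → 4 syllables.
Between /y/ (V1) and /e/ (V2): cluster /vj/ — /vj/ is itself a permitted onset, so the whole cluster goes right; preceding coda = ∅.
Between /e/ (V2) and /c/ (V3): /dnj/ splits as /d/ + /nj/ (/nj/ is the longest suffix that is a licit onset).
Between /c/ (V3) and /a/ (V4): /z/ is a single consonant, so it becomes the next onset.
So the parse is mjy.vjed.njc.zajv.
Syllable 1 is /mjy/; it ends in its nucleus with no coda, so it is open.

open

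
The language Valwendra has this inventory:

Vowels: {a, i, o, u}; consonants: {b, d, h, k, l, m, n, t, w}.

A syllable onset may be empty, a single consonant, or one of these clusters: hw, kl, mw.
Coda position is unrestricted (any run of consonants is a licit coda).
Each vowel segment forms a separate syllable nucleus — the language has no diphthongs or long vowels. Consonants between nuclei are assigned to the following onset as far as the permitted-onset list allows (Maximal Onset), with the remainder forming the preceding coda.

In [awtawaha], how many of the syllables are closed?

1

The vowels are a, a, a, a — 4 nuclei, so 4 syllables.
V1 /a/ – V2 /a/: /wt/ — longest licit onset from the right is /t/, leaving /w/ as coda.
V2 /a/ – V3 /a/: /w/ → onset of the next syllable (single consonants are always licit onsets).
V3 /a/ – V4 /a/: just /h/ — single C goes to the following onset.
Result: aw.ta.wa.ha.
Classifying each syllable: /aw/ (closed), /ta/ (open), /wa/ (open), /ha/ (open).
Closed syllables: 1.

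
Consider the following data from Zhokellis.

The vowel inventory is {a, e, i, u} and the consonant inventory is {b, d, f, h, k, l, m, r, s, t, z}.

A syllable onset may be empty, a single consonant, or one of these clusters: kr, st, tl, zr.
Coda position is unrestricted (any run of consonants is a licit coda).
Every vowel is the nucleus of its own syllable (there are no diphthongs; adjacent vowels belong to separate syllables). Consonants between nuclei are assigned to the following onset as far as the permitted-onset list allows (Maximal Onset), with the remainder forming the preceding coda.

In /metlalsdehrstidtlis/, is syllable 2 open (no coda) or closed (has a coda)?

Vowels present: e, a, e, i, i; each is a nucleus, giving 5 syllables.
σ1/σ2 boundary: /tl/ — entire cluster is a permitted onset → onset /tl/, coda ∅.
σ2/σ3 boundary: /lsd/ — longest licit onset from the right is /d/, leaving /ls/ as coda.
σ3/σ4 boundary: cluster /hrst/ — the longest permitted-onset suffix is /st/; onset = /st/, preceding coda = /hr/.
σ4/σ5 boundary: /dtl/ splits as /d/ + /tl/ (/tl/ is the longest suffix that is a licit onset).
Syllabification: me.tlals.dehr.stid.tlis.
Syllable 2 is /tlals/ with coda /ls/, so it is closed.

closed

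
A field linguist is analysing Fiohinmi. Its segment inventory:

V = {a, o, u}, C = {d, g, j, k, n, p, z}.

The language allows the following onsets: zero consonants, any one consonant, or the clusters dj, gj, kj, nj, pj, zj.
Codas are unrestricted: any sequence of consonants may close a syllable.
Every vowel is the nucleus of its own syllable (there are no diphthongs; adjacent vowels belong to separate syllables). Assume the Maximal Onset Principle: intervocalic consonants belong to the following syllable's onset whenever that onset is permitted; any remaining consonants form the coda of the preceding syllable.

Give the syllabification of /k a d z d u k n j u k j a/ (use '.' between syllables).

Vowels present: a, u, u, a; each is a nucleus, giving 4 syllables.
/a…u/ gap (V1→V2): /dzd/ splits as /dz/ + /d/ (/d/ is the longest suffix that is a licit onset).
/u…u/ gap (V2→V3): cluster /knj/ — the longest permitted-onset suffix is /nj/; onset = /nj/, preceding coda = /k/.
/u…a/ gap (V3→V4): /kj/ is a licit onset in full, so it all attaches to the next syllable.

kadz.duk.nju.kja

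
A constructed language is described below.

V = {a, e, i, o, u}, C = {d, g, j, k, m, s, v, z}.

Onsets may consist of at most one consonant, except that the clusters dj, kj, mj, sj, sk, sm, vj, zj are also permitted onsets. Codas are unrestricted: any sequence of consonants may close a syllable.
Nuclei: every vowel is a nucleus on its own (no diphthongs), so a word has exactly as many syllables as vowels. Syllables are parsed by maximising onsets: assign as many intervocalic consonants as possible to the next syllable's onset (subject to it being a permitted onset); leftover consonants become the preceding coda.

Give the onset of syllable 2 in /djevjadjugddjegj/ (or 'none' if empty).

Nuclei (vowels): e, a, u, e → 4 syllables.
Between /e/ (V1) and /a/ (V2): /vj/ is a licit onset in full, so it all attaches to the next syllable.
Between /a/ (V2) and /u/ (V3): /dj/ — entire cluster is a permitted onset → onset /dj/, coda ∅.
Between /u/ (V3) and /e/ (V4): /gddj/; trying suffixes from longest down, /dj/ is the first permitted one, so coda /gd/ | onset /dj/.
Result: dje.vja.djugd.djegj.
Syllable 2 is /vja/: onset /vj/, nucleus /a/, coda ∅.

vj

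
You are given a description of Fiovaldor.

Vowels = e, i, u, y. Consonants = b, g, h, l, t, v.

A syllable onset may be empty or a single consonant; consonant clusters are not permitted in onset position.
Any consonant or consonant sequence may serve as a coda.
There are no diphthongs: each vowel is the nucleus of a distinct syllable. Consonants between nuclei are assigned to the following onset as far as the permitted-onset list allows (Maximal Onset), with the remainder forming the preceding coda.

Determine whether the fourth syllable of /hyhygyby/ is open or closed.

open

Nuclei (vowels): y, y, y, y → 4 syllables.
Between /y/ (V1) and /y/ (V2): just /h/ — single C goes to the following onset.
Between /y/ (V2) and /y/ (V3): /g/ → onset of the next syllable (single consonants are always licit onsets).
Between /y/ (V3) and /y/ (V4): just /b/ — single C goes to the following onset.
So the parse is hy.hy.gy.by.
Syllable 4 is /by/; it ends in its nucleus with no coda, so it is open.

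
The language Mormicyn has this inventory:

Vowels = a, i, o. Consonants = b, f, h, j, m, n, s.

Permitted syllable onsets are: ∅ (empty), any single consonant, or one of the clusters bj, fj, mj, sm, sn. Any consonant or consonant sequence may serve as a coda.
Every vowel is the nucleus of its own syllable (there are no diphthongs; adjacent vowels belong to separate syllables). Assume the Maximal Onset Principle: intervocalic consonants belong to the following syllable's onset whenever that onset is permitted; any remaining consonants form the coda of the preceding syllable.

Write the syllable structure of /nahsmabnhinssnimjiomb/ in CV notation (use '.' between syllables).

Vowels present: a, a, i, i, i, o; each is a nucleus, giving 6 syllables.
/a…a/ gap (V1→V2): /hsm/; trying suffixes from longest down, /sm/ is the first permitted one, so coda /h/ | onset /sm/.
/a…i/ gap (V2→V3): cluster /bnh/ — the longest permitted-onset suffix is /h/; onset = /h/, preceding coda = /bn/.
/i…i/ gap (V3→V4): /nssn/; trying suffixes from longest down, /sn/ is the first permitted one, so coda /ns/ | onset /sn/.
/i…i/ gap (V4→V5): /mj/ is a licit onset in full, so it all attaches to the next syllable.
/i…o/ gap (V5→V6): nothing intervenes; syllable break is V.V.
Result: nah.smabn.hins.sni.mji.omb.
Mapping each syllable to C/V: /nah/ → CVC, /smabn/ → CCVCC, /hins/ → CVCC, /sni/ → CCV, /mji/ → CCV, /omb/ → VCC.

CVC.CCVCC.CVCC.CCV.CCV.VCC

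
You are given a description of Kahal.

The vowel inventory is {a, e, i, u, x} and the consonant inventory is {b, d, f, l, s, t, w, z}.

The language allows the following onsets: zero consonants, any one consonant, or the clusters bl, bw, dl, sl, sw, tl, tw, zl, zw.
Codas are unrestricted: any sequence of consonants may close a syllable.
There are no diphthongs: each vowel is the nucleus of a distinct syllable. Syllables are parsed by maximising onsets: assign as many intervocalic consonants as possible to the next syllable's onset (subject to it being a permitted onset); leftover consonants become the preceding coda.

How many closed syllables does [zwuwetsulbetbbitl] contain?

The vowels are u, e, u, e, i — 5 nuclei, so 5 syllables.
V1 /u/ – V2 /e/: /w/ → onset of the next syllable (single consonants are always licit onsets).
V2 /e/ – V3 /u/: cluster /ts/ — the longest permitted-onset suffix is /s/; onset = /s/, preceding coda = /t/.
V3 /u/ – V4 /e/: /lb/ — longest licit onset from the right is /b/, leaving /l/ as coda.
V4 /e/ – V5 /i/: cluster /tbb/ — the longest permitted-onset suffix is /b/; onset = /b/, preceding coda = /tb/.
Result: zwu.wet.sul.betb.bitl.
Classifying each syllable: /zwu/ (open), /wet/ (closed), /sul/ (closed), /betb/ (closed), /bitl/ (closed).
Closed syllables: 4.

4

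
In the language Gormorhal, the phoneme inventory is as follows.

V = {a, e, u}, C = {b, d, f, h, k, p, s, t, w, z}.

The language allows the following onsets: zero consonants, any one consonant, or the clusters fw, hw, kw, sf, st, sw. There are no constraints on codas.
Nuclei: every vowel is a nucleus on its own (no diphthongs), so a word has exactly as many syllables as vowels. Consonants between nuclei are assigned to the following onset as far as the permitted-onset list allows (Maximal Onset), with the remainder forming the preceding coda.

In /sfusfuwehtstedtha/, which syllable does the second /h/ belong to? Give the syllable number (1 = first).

Vowels present: u, u, e, e, a; each is a nucleus, giving 5 syllables.
Between /u/ (V1) and /u/ (V2): /sf/ is a licit onset in full, so it all attaches to the next syllable.
Between /u/ (V2) and /e/ (V3): /w/ is a single consonant, so it becomes the next onset.
Between /e/ (V3) and /e/ (V4): /htst/; trying suffixes from longest down, /st/ is the first permitted one, so coda /ht/ | onset /st/.
Between /e/ (V4) and /a/ (V5): /dth/; trying suffixes from longest down, /h/ is the first permitted one, so coda /dt/ | onset /h/.
So the parse is sfu.sfu.weht.stedt.ha.
The second /h/ is in the onset of syllable 5 (/ha/).

5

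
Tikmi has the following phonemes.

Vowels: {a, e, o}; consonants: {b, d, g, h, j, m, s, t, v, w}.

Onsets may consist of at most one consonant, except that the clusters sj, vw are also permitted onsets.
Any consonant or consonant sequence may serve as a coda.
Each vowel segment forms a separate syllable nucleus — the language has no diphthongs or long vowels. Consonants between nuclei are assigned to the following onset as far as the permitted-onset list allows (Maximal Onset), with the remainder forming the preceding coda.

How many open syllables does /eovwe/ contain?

3

Vowels present: e, o, e; each is a nucleus, giving 3 syllables.
V1 /e/ – V2 /o/: nothing intervenes; syllable break is V.V.
V2 /o/ – V3 /e/: cluster /vw/ — /vw/ is itself a permitted onset, so the whole cluster goes right; preceding coda = ∅.
Result: e.o.vwe.
Classifying each syllable: /e/ (open), /o/ (open), /vwe/ (open).
Open syllables: 3.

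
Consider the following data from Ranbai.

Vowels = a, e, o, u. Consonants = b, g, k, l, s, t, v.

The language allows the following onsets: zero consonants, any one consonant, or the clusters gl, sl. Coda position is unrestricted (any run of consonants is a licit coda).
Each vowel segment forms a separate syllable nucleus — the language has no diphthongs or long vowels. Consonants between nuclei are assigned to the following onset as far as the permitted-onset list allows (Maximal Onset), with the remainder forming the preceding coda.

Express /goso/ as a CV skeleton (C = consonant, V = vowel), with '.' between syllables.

CV.CV

Vowels present: o, o; each is a nucleus, giving 2 syllables.
/o…o/ gap (V1→V2): just /s/ — single C goes to the following onset.
Syllabification: go.so.
Mapping each syllable to C/V: /go/ → CV, /so/ → CV.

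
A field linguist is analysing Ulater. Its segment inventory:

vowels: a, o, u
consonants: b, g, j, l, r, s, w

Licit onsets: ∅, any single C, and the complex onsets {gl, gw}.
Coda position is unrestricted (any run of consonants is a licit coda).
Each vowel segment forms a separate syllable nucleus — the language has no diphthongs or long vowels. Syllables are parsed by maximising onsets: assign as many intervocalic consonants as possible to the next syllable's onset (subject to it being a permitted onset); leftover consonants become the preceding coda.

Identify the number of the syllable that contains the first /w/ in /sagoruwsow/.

3

Nuclei (vowels): a, o, u, o → 4 syllables.
/a…o/ gap (V1→V2): /g/ is a single consonant, so it becomes the next onset.
/o…u/ gap (V2→V3): just /r/ — single C goes to the following onset.
/u…o/ gap (V3→V4): /ws/ splits as /w/ + /s/ (/s/ is the longest suffix that is a licit onset).
Putting it together: sa.go.ruw.sow.
The first /w/ is in the coda of syllable 3 (/ruw/).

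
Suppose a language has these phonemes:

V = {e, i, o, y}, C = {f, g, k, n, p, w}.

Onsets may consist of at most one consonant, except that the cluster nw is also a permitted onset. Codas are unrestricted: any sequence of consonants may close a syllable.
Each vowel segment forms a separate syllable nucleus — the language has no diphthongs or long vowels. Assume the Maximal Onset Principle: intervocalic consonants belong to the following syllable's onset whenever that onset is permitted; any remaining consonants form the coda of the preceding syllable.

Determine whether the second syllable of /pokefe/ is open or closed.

open

Nuclei (vowels): o, e, e → 3 syllables.
V1 /o/ – V2 /e/: /k/ is a single consonant, so it becomes the next onset.
V2 /e/ – V3 /e/: /f/ is a single consonant, so it becomes the next onset.
Result: po.ke.fe.
Syllable 2 is /ke/; it ends in its nucleus with no coda, so it is open.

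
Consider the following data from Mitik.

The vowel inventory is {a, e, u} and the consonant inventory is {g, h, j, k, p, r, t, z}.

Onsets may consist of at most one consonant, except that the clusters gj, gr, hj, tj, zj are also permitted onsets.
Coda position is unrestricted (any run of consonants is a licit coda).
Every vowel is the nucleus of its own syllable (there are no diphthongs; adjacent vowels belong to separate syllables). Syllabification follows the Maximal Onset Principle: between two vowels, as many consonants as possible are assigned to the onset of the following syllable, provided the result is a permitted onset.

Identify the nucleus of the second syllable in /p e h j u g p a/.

u

The vowels are e, u, a — 3 nuclei, so 3 syllables.
The second nucleus (vowel 2 from the left) is /u/.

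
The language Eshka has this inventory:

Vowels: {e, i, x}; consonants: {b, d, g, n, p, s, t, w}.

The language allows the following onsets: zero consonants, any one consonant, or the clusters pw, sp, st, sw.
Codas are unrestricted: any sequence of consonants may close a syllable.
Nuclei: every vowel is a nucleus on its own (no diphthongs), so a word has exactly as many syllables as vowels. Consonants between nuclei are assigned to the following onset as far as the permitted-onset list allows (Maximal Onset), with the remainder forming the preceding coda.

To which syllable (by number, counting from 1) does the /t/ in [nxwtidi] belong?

2

Vowels present: x, i, i; each is a nucleus, giving 3 syllables.
V1 /x/ – V2 /i/: /wt/ — longest licit onset from the right is /t/, leaving /w/ as coda.
V2 /i/ – V3 /i/: just /d/ — single C goes to the following onset.
Syllabification: nxw.ti.di.
The /t/ is in the onset of syllable 2 (/ti/).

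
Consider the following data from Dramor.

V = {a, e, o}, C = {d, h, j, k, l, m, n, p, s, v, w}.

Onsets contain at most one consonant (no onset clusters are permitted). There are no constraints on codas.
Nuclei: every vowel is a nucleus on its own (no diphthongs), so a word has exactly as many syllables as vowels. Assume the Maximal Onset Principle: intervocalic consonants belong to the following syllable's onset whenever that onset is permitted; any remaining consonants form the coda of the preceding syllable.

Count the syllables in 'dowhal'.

The vowels are o, a — 2 nuclei, so 2 syllables.

2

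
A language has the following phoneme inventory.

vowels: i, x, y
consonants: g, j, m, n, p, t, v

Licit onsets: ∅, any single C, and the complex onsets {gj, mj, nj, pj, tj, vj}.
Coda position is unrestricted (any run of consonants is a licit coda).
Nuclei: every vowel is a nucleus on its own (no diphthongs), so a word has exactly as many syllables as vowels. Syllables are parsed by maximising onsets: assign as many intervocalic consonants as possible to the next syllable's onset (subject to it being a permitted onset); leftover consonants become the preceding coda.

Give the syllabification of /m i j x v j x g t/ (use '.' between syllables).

mi.jx.vjxgt

Nuclei (vowels): i, x, x → 3 syllables.
V1 /i/ – V2 /x/: just /j/ — single C goes to the following onset.
V2 /x/ – V3 /x/: /vj/ — entire cluster is a permitted onset → onset /vj/, coda ∅.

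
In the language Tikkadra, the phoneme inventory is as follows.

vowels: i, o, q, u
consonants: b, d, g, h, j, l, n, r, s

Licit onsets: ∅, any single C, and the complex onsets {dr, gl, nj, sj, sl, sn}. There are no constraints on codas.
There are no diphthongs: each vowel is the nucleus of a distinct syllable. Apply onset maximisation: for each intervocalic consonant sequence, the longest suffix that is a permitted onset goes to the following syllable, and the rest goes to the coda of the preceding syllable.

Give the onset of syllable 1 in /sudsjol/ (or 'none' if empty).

The vowels are u, o — 2 nuclei, so 2 syllables.
Between /u/ (V1) and /o/ (V2): /dsj/ splits as /d/ + /sj/ (/sj/ is the longest suffix that is a licit onset).
Putting it together: sud.sjol.
Syllable 1 is /sud/: onset /s/, nucleus /u/, coda /d/.

s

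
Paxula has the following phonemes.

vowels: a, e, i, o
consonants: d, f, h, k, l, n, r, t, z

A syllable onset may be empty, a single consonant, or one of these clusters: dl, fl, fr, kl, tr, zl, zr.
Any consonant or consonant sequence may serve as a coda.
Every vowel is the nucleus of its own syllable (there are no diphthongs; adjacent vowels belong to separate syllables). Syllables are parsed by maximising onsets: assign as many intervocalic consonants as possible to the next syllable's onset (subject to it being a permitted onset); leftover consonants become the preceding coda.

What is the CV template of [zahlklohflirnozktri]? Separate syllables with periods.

CVCC.CCVC.CCVC.CVCC.CCV

Vowels present: a, o, i, o, i; each is a nucleus, giving 5 syllables.
/a…o/ gap (V1→V2): /hlkl/ — longest licit onset from the right is /kl/, leaving /hl/ as coda.
/o…i/ gap (V2→V3): /hfl/; trying suffixes from longest down, /fl/ is the first permitted one, so coda /h/ | onset /fl/.
/i…o/ gap (V3→V4): /rn/ — longest licit onset from the right is /n/, leaving /r/ as coda.
/o…i/ gap (V4→V5): /zktr/; trying suffixes from longest down, /tr/ is the first permitted one, so coda /zk/ | onset /tr/.
Syllabification: zahl.kloh.flir.nozk.tri.
Mapping each syllable to C/V: /zahl/ → CVCC, /kloh/ → CCVC, /flir/ → CCVC, /nozk/ → CVCC, /tri/ → CCV.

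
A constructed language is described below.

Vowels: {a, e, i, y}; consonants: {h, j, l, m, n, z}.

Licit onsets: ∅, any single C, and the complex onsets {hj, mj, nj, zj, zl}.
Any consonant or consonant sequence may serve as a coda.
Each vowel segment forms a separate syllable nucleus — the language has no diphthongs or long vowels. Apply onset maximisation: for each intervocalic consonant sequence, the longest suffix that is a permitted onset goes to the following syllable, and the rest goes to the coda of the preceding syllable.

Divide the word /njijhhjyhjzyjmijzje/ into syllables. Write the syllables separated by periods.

The vowels are i, y, y, i, e — 5 nuclei, so 5 syllables.
V1 /i/ – V2 /y/: /jhhj/ — longest licit onset from the right is /hj/, leaving /jh/ as coda.
V2 /y/ – V3 /y/: /hjz/ splits as /hj/ + /z/ (/z/ is the longest suffix that is a licit onset).
V3 /y/ – V4 /i/: /jm/; trying suffixes from longest down, /m/ is the first permitted one, so coda /j/ | onset /m/.
V4 /i/ – V5 /e/: cluster /jzj/ — the longest permitted-onset suffix is /zj/; onset = /zj/, preceding coda = /j/.

njijh.hjyhj.zyj.mij.zje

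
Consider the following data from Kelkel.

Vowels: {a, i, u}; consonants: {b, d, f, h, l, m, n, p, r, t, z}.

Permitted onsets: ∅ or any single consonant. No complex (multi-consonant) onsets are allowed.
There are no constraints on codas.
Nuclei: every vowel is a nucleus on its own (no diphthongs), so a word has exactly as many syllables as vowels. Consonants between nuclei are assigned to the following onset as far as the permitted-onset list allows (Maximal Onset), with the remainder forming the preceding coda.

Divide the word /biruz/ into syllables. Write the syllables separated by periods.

Vowels present: i, u; each is a nucleus, giving 2 syllables.
σ1/σ2 boundary: /r/ is a single consonant, so it becomes the next onset.

bi.ruz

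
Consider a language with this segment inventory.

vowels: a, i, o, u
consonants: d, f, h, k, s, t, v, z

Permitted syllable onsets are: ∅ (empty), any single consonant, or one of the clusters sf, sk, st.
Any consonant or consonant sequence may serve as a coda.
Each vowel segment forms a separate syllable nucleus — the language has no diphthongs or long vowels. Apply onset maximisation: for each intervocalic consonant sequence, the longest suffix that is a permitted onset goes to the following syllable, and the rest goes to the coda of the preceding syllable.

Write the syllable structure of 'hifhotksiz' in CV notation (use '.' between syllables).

The vowels are i, o, i — 3 nuclei, so 3 syllables.
/i…o/ gap (V1→V2): /fh/ splits as /f/ + /h/ (/h/ is the longest suffix that is a licit onset).
/o…i/ gap (V2→V3): /tks/ splits as /tk/ + /s/ (/s/ is the longest suffix that is a licit onset).
Putting it together: hif.hotk.siz.
Mapping each syllable to C/V: /hif/ → CVC, /hotk/ → CVCC, /siz/ → CVC.

CVC.CVCC.CVC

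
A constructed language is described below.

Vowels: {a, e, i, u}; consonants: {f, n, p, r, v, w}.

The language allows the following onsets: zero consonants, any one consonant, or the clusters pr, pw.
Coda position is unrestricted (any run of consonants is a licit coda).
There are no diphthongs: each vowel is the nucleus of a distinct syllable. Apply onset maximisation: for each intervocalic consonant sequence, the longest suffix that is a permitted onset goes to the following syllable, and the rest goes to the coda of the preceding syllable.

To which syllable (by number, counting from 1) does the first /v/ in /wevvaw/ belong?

Nuclei (vowels): e, a → 2 syllables.
Between /e/ (V1) and /a/ (V2): /vv/ splits as /v/ + /v/ (/v/ is the longest suffix that is a licit onset).
Putting it together: wev.vaw.
The first /v/ is in the coda of syllable 1 (/wev/).

1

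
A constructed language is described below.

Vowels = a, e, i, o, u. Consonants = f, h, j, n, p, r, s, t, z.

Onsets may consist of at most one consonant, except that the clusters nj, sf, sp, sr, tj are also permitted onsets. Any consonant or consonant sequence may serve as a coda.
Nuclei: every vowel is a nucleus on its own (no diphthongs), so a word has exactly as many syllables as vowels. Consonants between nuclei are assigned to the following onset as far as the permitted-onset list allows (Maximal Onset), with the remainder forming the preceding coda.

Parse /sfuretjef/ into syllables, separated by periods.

Vowels present: u, e, e; each is a nucleus, giving 3 syllables.
Between /u/ (V1) and /e/ (V2): /r/ is a single consonant, so it becomes the next onset.
Between /e/ (V2) and /e/ (V3): /tj/ — entire cluster is a permitted onset → onset /tj/, coda ∅.

sfu.re.tjef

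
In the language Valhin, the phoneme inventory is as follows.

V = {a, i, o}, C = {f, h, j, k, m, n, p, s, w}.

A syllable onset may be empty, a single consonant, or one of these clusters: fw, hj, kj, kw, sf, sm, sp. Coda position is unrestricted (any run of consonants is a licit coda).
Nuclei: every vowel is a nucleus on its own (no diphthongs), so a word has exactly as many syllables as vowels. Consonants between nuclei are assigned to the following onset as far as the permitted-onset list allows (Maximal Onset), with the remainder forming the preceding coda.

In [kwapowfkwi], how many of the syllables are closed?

Vowels present: a, o, i; each is a nucleus, giving 3 syllables.
V1 /a/ – V2 /o/: just /p/ — single C goes to the following onset.
V2 /o/ – V3 /i/: /wfkw/ — longest licit onset from the right is /kw/, leaving /wf/ as coda.
Syllabification: kwa.powf.kwi.
Classifying each syllable: /kwa/ (open), /powf/ (closed), /kwi/ (open).
Closed syllables: 1.

1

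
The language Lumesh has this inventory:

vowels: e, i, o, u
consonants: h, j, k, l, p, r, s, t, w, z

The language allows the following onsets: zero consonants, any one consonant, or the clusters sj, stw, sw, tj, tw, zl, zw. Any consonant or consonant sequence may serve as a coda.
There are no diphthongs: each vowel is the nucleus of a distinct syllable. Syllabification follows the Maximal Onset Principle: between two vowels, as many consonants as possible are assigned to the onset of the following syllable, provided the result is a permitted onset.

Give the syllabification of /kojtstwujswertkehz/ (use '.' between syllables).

Vowels present: o, u, e, e; each is a nucleus, giving 4 syllables.
Between /o/ (V1) and /u/ (V2): /jtstw/ splits as /jt/ + /stw/ (/stw/ is the longest suffix that is a licit onset).
Between /u/ (V2) and /e/ (V3): /jsw/ — longest licit onset from the right is /sw/, leaving /j/ as coda.
Between /e/ (V3) and /e/ (V4): /rtk/ splits as /rt/ + /k/ (/k/ is the longest suffix that is a licit onset).

kojt.stwuj.swert.kehz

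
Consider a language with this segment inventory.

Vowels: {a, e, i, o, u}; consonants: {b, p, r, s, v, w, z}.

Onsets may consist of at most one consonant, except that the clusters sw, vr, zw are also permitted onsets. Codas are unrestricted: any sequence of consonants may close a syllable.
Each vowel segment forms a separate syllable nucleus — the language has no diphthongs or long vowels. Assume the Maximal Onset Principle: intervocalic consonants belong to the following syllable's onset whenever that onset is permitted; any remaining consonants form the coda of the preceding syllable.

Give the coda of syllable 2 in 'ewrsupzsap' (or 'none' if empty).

The vowels are e, u, a — 3 nuclei, so 3 syllables.
V1 /e/ – V2 /u/: cluster /wrs/ — the longest permitted-onset suffix is /s/; onset = /s/, preceding coda = /wr/.
V2 /u/ – V3 /a/: /pzs/ — longest licit onset from the right is /s/, leaving /pz/ as coda.
Syllabification: ewr.supz.sap.
Syllable 2 is /supz/: onset /s/, nucleus /u/, coda /pz/.

pz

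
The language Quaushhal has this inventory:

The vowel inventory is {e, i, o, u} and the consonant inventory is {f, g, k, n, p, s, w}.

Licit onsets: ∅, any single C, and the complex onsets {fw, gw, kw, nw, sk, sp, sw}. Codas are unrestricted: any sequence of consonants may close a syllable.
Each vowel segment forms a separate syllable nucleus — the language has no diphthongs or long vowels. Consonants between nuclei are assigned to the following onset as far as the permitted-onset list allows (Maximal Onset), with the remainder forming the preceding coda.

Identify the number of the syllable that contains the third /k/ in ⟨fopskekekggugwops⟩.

Vowels present: o, e, e, u, o; each is a nucleus, giving 5 syllables.
V1 /o/ – V2 /e/: /psk/ — longest licit onset from the right is /sk/, leaving /p/ as coda.
V2 /e/ – V3 /e/: /k/ → onset of the next syllable (single consonants are always licit onsets).
V3 /e/ – V4 /u/: /kgg/ splits as /kg/ + /g/ (/g/ is the longest suffix that is a licit onset).
V4 /u/ – V5 /o/: /gw/ — entire cluster is a permitted onset → onset /gw/, coda ∅.
Result: fop.ske.kekg.gu.gwops.
The third /k/ is in the coda of syllable 3 (/kekg/).

3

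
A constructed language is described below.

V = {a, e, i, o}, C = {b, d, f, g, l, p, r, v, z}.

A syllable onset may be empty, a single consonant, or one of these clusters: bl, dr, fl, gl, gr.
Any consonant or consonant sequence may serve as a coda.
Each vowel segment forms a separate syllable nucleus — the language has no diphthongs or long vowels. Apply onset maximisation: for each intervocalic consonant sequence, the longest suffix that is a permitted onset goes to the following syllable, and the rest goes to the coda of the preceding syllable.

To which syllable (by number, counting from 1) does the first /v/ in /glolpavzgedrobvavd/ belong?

2

Nuclei (vowels): o, a, e, o, a → 5 syllables.
/o…a/ gap (V1→V2): /lp/ — longest licit onset from the right is /p/, leaving /l/ as coda.
/a…e/ gap (V2→V3): /vzg/ — longest licit onset from the right is /g/, leaving /vz/ as coda.
/e…o/ gap (V3→V4): /dr/ — entire cluster is a permitted onset → onset /dr/, coda ∅.
/o…a/ gap (V4→V5): cluster /bv/ — the longest permitted-onset suffix is /v/; onset = /v/, preceding coda = /b/.
Putting it together: glol.pavz.ge.drob.vavd.
The first /v/ is in the coda of syllable 2 (/pavz/).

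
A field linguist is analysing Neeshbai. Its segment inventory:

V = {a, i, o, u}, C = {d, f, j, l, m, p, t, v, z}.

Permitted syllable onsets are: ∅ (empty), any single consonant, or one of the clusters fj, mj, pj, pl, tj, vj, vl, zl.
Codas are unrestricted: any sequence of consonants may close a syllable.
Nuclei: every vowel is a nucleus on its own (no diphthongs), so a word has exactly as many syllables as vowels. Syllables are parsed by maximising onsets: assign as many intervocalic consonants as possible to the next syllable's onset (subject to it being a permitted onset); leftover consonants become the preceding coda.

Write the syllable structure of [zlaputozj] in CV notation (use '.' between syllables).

CCV.CV.CVCC

Nuclei (vowels): a, u, o → 3 syllables.
V1 /a/ – V2 /u/: just /p/ — single C goes to the following onset.
V2 /u/ – V3 /o/: just /t/ — single C goes to the following onset.
So the parse is zla.pu.tozj.
Mapping each syllable to C/V: /zla/ → CCV, /pu/ → CV, /tozj/ → CVCC.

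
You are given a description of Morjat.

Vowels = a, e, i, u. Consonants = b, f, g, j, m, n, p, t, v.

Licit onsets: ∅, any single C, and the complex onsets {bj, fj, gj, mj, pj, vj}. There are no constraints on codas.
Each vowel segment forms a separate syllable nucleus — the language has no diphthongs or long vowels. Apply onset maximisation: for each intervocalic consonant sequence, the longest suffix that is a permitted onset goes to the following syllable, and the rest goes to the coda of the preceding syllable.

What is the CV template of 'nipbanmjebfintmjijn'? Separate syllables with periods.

The vowels are i, a, e, i, i — 5 nuclei, so 5 syllables.
V1 /i/ – V2 /a/: /pb/ — longest licit onset from the right is /b/, leaving /p/ as coda.
V2 /a/ – V3 /e/: /nmj/ splits as /n/ + /mj/ (/mj/ is the longest suffix that is a licit onset).
V3 /e/ – V4 /i/: cluster /bf/ — the longest permitted-onset suffix is /f/; onset = /f/, preceding coda = /b/.
V4 /i/ – V5 /i/: cluster /ntmj/ — the longest permitted-onset suffix is /mj/; onset = /mj/, preceding coda = /nt/.
Putting it together: nip.ban.mjeb.fint.mjijn.
Mapping each syllable to C/V: /nip/ → CVC, /ban/ → CVC, /mjeb/ → CCVC, /fint/ → CVCC, /mjijn/ → CCVCC.

CVC.CVC.CCVC.CVCC.CCVCC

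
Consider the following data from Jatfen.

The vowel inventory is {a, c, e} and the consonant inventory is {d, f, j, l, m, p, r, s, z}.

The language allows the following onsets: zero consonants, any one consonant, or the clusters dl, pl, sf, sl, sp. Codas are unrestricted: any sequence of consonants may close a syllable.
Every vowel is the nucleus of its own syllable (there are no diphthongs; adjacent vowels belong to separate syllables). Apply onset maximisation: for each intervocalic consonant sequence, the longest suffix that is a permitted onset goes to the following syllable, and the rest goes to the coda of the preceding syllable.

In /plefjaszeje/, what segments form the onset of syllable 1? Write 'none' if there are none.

Vowels present: e, a, e, e; each is a nucleus, giving 4 syllables.
Between /e/ (V1) and /a/ (V2): /fj/; trying suffixes from longest down, /j/ is the first permitted one, so coda /f/ | onset /j/.
Between /a/ (V2) and /e/ (V3): /sz/; trying suffixes from longest down, /z/ is the first permitted one, so coda /s/ | onset /z/.
Between /e/ (V3) and /e/ (V4): just /j/ — single C goes to the following onset.
Syllabification: plef.jas.ze.je.
Syllable 1 is /plef/: onset /pl/, nucleus /e/, coda /f/.

pl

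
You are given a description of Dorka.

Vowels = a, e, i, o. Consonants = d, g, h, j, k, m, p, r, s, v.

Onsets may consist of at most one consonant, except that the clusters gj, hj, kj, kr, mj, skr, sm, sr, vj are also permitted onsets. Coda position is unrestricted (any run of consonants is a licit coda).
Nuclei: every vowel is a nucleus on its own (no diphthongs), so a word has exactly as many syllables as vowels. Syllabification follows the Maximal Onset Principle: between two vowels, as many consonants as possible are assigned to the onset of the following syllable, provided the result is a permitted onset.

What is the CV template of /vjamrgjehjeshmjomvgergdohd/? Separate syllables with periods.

CCVCC.CCV.CCVCC.CCVCC.CVCC.CVCC

Nuclei (vowels): a, e, e, o, e, o → 6 syllables.
σ1/σ2 boundary: /mrgj/ splits as /mr/ + /gj/ (/gj/ is the longest suffix that is a licit onset).
σ2/σ3 boundary: /hj/ is a licit onset in full, so it all attaches to the next syllable.
σ3/σ4 boundary: /shmj/ — longest licit onset from the right is /mj/, leaving /sh/ as coda.
σ4/σ5 boundary: /mvg/ splits as /mv/ + /g/ (/g/ is the longest suffix that is a licit onset).
σ5/σ6 boundary: /rgd/; trying suffixes from longest down, /d/ is the first permitted one, so coda /rg/ | onset /d/.
Putting it together: vjamr.gje.hjesh.mjomv.gerg.dohd.
Mapping each syllable to C/V: /vjamr/ → CCVCC, /gje/ → CCV, /hjesh/ → CCVCC, /mjomv/ → CCVCC, /gerg/ → CVCC, /dohd/ → CVCC.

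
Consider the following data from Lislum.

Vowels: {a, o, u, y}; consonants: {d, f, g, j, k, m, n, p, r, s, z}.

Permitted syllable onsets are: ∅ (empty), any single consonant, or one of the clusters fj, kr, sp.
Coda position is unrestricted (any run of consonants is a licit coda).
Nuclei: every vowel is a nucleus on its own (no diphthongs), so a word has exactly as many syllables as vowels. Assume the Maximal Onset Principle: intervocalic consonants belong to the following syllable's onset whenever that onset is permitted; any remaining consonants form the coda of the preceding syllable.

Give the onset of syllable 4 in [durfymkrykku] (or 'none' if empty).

k

Vowels present: u, y, y, u; each is a nucleus, giving 4 syllables.
σ1/σ2 boundary: /rf/; trying suffixes from longest down, /f/ is the first permitted one, so coda /r/ | onset /f/.
σ2/σ3 boundary: cluster /mkr/ — the longest permitted-onset suffix is /kr/; onset = /kr/, preceding coda = /m/.
σ3/σ4 boundary: /kk/; trying suffixes from longest down, /k/ is the first permitted one, so coda /k/ | onset /k/.
Result: dur.fym.kryk.ku.
Syllable 4 is /ku/: onset /k/, nucleus /u/, coda ∅.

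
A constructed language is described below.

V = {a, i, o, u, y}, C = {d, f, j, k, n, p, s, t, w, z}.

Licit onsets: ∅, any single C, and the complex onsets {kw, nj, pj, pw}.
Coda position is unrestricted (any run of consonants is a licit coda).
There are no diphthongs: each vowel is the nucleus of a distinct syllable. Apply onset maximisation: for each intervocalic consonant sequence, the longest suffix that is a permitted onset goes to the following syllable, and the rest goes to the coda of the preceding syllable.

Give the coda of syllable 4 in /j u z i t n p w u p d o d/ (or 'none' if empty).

The vowels are u, i, u, o — 4 nuclei, so 4 syllables.
Between /u/ (V1) and /i/ (V2): just /z/ — single C goes to the following onset.
Between /i/ (V2) and /u/ (V3): /tnpw/ — longest licit onset from the right is /pw/, leaving /tn/ as coda.
Between /u/ (V3) and /o/ (V4): /pd/; trying suffixes from longest down, /d/ is the first permitted one, so coda /p/ | onset /d/.
Result: ju.zitn.pwup.dod.
Syllable 4 is /dod/: onset /d/, nucleus /o/, coda /d/.

d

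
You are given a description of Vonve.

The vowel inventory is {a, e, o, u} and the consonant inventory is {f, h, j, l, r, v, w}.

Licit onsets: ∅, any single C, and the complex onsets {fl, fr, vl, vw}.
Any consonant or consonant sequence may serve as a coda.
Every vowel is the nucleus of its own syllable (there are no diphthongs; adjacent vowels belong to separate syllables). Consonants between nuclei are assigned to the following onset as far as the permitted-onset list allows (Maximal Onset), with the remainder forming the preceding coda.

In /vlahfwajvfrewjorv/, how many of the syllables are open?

0

The vowels are a, a, e, o — 4 nuclei, so 4 syllables.
σ1/σ2 boundary: /hfw/ splits as /hf/ + /w/ (/w/ is the longest suffix that is a licit onset).
σ2/σ3 boundary: cluster /jvfr/ — the longest permitted-onset suffix is /fr/; onset = /fr/, preceding coda = /jv/.
σ3/σ4 boundary: /wj/; trying suffixes from longest down, /j/ is the first permitted one, so coda /w/ | onset /j/.
So the parse is vlahf.wajv.frew.jorv.
Classifying each syllable: /vlahf/ (closed), /wajv/ (closed), /frew/ (closed), /jorv/ (closed).
Open syllables: 0.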